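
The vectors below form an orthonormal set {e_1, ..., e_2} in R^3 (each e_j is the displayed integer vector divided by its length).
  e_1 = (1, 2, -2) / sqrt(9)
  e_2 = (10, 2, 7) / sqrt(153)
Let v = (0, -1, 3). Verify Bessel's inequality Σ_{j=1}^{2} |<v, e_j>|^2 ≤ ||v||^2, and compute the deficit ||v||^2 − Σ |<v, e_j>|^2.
Σ |<v, e_j>|^2 = 161/17; ||v||^2 = 10; deficit = 9/17

Write each e_j = u_j / sqrt(<u_j, u_j>) where u_j is the displayed integer vector. Then <v, e_j> = <v, u_j> / sqrt(<u_j, u_j>), so |<v, e_j>|^2 = <v, u_j>^2 / <u_j, u_j>.
Coefficients: <v, e_1> = -8/sqrt(9), <v, e_2> = 19/sqrt(153).
Square and sum: Σ |<v, e_j>|^2 = 161/17.
Compute ||v||^2 = v·v = 10.
Deficit = 10 − 161/17 = 9/17 ≥ 0, confirming Bessel's inequality. (The deficit equals ||v − Σ <v,e_j> e_j||^2, the squared distance from v to span{e_j}.)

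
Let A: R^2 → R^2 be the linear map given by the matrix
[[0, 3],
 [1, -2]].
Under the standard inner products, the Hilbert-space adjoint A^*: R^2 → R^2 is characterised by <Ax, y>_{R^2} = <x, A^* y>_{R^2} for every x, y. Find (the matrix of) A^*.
A^* = A^T =
[[0, 1],
 [3, -2]]

For real matrices with standard dot products, the defining identity <Ax, y> = <x, A^* y> gives (Ax)^T y = x^T (A^*) y, i.e. x^T A^T y = x^T (A^*) y. Since this holds for all x, y, we must have A^* = A^T. Therefore
A^* =
[[0, 1],
 [3, -2]].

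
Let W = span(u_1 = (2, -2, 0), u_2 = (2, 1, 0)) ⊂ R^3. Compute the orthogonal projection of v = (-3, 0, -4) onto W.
proj_W(v) = (-3, 0, 0)

Set up U = [u_1 | ... | u_2] ∈ R^(3×2). The projector onto W = col(U) is P = U (U^T U)^(-1) U^T.
Compute U^T U =
  [8, 2]
  [2, 5],
and U^T v = (-6, -6).
Solve U^T U · c = U^T v for the coefficients: c = (-1/2, -1). The projection is proj_W(v) = U c.
Check: (v - proj_W(v)) · u_1 = 0  (should be 0).
Check: (v - proj_W(v)) · u_2 = 0  (should be 0).
Result: proj_W(v) = (-3, 0, 0).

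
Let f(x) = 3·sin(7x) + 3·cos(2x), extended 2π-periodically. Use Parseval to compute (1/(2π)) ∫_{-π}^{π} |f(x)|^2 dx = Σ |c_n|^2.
Σ |c_n|^2 = 9

Expand |f|^2 and use orthogonality of {sin(nx), cos(mx)} on [-π, π]:
  ∫_{-π}^{π} sin(nx)^2 dx = π, ∫ cos(mx)^2 dx = π, and cross terms integrate to 0.
So ∫_{-π}^{π} f(x)^2 dx = 3^2 · π + 3^2 · π = (9 + 9)π.
Divide by 2π: (9 + 9)/2 = 9.
By Parseval, this equals Σ |c_n|^2.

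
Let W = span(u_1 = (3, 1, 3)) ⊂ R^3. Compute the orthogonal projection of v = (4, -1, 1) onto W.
proj_W(v) = (42/19, 14/19, 42/19)

Set up U = [u_1 | ... | u_1] ∈ R^(3×1). The projector onto W = col(U) is P = U (U^T U)^(-1) U^T.
Compute U^T U =
  [19],
and U^T v = (14).
Solve U^T U · c = U^T v for the coefficients: c = (14/19). The projection is proj_W(v) = U c.
Check: (v - proj_W(v)) · u_1 = 0  (should be 0).
Result: proj_W(v) = (42/19, 14/19, 42/19).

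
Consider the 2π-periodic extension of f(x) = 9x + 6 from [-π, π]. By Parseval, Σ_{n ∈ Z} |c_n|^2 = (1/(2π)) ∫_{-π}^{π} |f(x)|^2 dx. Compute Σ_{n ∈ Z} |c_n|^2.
Σ |c_n|^2 = 27π^2 + 36

Expand and integrate term by term over [-π, π]:
  ∫ (9x)^2 dx = 81·(2π^3/3); ∫ 2·9·(6)·x dx = 0 (odd integrand); ∫ 6^2 dx = 36·2π.
So (1/(2π)) ∫_{-π}^{π} (9x + 6)^2 dx = 81π^2/3 + 36 = 27π^2 + 36.
Parseval ⇒ Σ |c_n|^2 = 27π^2 + 36.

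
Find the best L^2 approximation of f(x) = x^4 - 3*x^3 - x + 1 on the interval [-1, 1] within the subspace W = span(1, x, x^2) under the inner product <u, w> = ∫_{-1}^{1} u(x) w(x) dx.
g(x) = 6*x^2/7 - 14*x/5 + 32/35

The best approximation g ∈ W is the orthogonal projection of f onto W. Writing g = a_0 + a_1 x + a_2 x^2, the coefficients solve the normal equations G · a = b where
  G_{ij} = <φ_i, φ_j> and b_i = <f, φ_i>, with φ_0 = 1, φ_1 = x, φ_2 = x^2.
G =
  [2, 0, 2/3]
  [0, 2/3, 0]
  [2/3, 0, 2/5],
b = (12/5, -28/15, 20/21).
Solving gives a_0 = 32/35, a_1 = -14/5, a_2 = 6/7, so
  g(x) = 6*x^2/7 - 14*x/5 + 32/35.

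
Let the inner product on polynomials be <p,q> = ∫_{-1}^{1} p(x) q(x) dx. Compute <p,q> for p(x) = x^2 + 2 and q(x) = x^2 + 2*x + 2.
<p,q> = 166/15

Expand the product: p(x)·q(x) = x^4 + 2*x^3 + 4*x^2 + 4*x + 4.
∫_{-1}^{1} of each monomial x^k gives [2/(k+1) if k even, 0 if k odd]. Integrating term-by-term (or equivalently evaluating the antiderivative F(x) = x^5/5 + x^4/2 + 4*x^3/3 + 2*x^2 + 4*x at the endpoints):
  F(1) − F(−1) = 241/30 − (-91/30) = 166/15.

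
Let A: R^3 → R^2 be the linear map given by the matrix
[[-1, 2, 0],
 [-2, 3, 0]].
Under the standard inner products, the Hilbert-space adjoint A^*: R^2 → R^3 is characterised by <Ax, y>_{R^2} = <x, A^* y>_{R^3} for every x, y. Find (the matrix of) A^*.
A^* = A^T =
[[-1, -2],
 [2, 3],
 [0, 0]]

For real matrices with standard dot products, the defining identity <Ax, y> = <x, A^* y> gives (Ax)^T y = x^T (A^*) y, i.e. x^T A^T y = x^T (A^*) y. Since this holds for all x, y, we must have A^* = A^T. Therefore
A^* =
[[-1, -2],
 [2, 3],
 [0, 0]].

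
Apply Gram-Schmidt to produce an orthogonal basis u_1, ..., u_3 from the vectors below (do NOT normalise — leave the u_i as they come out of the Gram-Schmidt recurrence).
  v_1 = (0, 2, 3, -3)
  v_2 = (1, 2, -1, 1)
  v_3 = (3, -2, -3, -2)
Orthogonal basis:
  u_1 = (0, 2, 3, -3)
  u_2 = (1, 24/11, -8/11, 8/11)
  u_3 = (232/75, -29/25, -317/150, -433/150)

Apply the Gram-Schmidt recurrence
  u_1 = v_1
  u_i = v_i − Σ_{j<i} ((v_i · u_j) / (u_j · u_j)) · u_j.

Step by step this gives:
  u_1 = (0, 2, 3, -3)
  u_2 = (1, 24/11, -8/11, 8/11)
  u_3 = (232/75, -29/25, -317/150, -433/150)

Orthogonality check:
  u_2 · u_1 = 0 (should be 0)
  u_3 · u_1 = 0 (should be 0)
  u_3 · u_2 = 0 (should be 0)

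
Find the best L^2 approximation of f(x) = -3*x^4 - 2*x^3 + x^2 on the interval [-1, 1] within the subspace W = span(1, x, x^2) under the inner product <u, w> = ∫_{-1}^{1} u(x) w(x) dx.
g(x) = -11*x^2/7 - 6*x/5 + 9/35

The best approximation g ∈ W is the orthogonal projection of f onto W. Writing g = a_0 + a_1 x + a_2 x^2, the coefficients solve the normal equations G · a = b where
  G_{ij} = <φ_i, φ_j> and b_i = <f, φ_i>, with φ_0 = 1, φ_1 = x, φ_2 = x^2.
G =
  [2, 0, 2/3]
  [0, 2/3, 0]
  [2/3, 0, 2/5],
b = (-8/15, -4/5, -16/35).
Solving gives a_0 = 9/35, a_1 = -6/5, a_2 = -11/7, so
  g(x) = -11*x^2/7 - 6*x/5 + 9/35.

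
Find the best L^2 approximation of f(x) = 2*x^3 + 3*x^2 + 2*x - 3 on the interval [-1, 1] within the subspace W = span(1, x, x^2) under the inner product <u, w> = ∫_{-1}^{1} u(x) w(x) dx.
g(x) = 3*x^2 + 16*x/5 - 3

The best approximation g ∈ W is the orthogonal projection of f onto W. Writing g = a_0 + a_1 x + a_2 x^2, the coefficients solve the normal equations G · a = b where
  G_{ij} = <φ_i, φ_j> and b_i = <f, φ_i>, with φ_0 = 1, φ_1 = x, φ_2 = x^2.
G =
  [2, 0, 2/3]
  [0, 2/3, 0]
  [2/3, 0, 2/5],
b = (-4, 32/15, -4/5).
Solving gives a_0 = -3, a_1 = 16/5, a_2 = 3, so
  g(x) = 3*x^2 + 16*x/5 - 3.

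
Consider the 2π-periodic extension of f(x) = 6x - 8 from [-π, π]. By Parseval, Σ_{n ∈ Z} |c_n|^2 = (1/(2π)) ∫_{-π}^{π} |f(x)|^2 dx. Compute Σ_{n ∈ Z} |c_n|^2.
Σ |c_n|^2 = 12π^2 + 64

Expand and integrate term by term over [-π, π]:
  ∫ (6x)^2 dx = 36·(2π^3/3); ∫ 2·6·(-8)·x dx = 0 (odd integrand); ∫ (-8)^2 dx = 64·2π.
So (1/(2π)) ∫_{-π}^{π} (6x - 8)^2 dx = 36π^2/3 + 64 = 12π^2 + 64.
Parseval ⇒ Σ |c_n|^2 = 12π^2 + 64.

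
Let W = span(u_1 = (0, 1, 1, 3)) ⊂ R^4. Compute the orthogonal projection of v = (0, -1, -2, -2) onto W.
proj_W(v) = (0, -9/11, -9/11, -27/11)

Set up U = [u_1 | ... | u_1] ∈ R^(4×1). The projector onto W = col(U) is P = U (U^T U)^(-1) U^T.
Compute U^T U =
  [11],
and U^T v = (-9).
Solve U^T U · c = U^T v for the coefficients: c = (-9/11). The projection is proj_W(v) = U c.
Check: (v - proj_W(v)) · u_1 = 0  (should be 0).
Result: proj_W(v) = (0, -9/11, -9/11, -27/11).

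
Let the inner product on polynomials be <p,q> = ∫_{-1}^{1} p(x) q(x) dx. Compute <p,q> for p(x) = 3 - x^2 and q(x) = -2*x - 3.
<p,q> = -16

Expand the product: p(x)·q(x) = 2*x^3 + 3*x^2 - 6*x - 9.
∫_{-1}^{1} of each monomial x^k gives [2/(k+1) if k even, 0 if k odd]. Integrating term-by-term (or equivalently evaluating the antiderivative F(x) = x^4/2 + x^3 - 3*x^2 - 9*x at the endpoints):
  F(1) − F(−1) = -21/2 − (11/2) = -16.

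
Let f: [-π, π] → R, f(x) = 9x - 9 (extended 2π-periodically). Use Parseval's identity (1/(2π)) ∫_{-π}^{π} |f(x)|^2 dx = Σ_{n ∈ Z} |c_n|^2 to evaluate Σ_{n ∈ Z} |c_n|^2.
Σ |c_n|^2 = 27π^2 + 81

Expand and integrate term by term over [-π, π]:
  ∫ (9x)^2 dx = 81·(2π^3/3); ∫ 2·9·(-9)·x dx = 0 (odd integrand); ∫ (-9)^2 dx = 81·2π.
So (1/(2π)) ∫_{-π}^{π} (9x - 9)^2 dx = 81π^2/3 + 81 = 27π^2 + 81.
Parseval ⇒ Σ |c_n|^2 = 27π^2 + 81.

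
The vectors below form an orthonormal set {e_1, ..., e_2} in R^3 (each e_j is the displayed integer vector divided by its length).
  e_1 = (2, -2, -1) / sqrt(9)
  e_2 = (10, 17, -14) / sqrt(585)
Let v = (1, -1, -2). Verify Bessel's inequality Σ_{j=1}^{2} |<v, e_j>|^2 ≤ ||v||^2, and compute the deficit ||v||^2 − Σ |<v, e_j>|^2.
Σ |<v, e_j>|^2 = 309/65; ||v||^2 = 6; deficit = 81/65

Write each e_j = u_j / sqrt(<u_j, u_j>) where u_j is the displayed integer vector. Then <v, e_j> = <v, u_j> / sqrt(<u_j, u_j>), so |<v, e_j>|^2 = <v, u_j>^2 / <u_j, u_j>.
Coefficients: <v, e_1> = 6/sqrt(9), <v, e_2> = 21/sqrt(585).
Square and sum: Σ |<v, e_j>|^2 = 309/65.
Compute ||v||^2 = v·v = 6.
Deficit = 6 − 309/65 = 81/65 ≥ 0, confirming Bessel's inequality. (The deficit equals ||v − Σ <v,e_j> e_j||^2, the squared distance from v to span{e_j}.)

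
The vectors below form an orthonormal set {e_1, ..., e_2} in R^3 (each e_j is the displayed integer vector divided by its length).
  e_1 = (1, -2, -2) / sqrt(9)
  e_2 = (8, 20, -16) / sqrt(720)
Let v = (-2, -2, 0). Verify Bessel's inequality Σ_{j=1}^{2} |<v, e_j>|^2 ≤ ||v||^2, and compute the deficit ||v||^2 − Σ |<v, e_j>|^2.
Σ |<v, e_j>|^2 = 24/5; ||v||^2 = 8; deficit = 16/5

Write each e_j = u_j / sqrt(<u_j, u_j>) where u_j is the displayed integer vector. Then <v, e_j> = <v, u_j> / sqrt(<u_j, u_j>), so |<v, e_j>|^2 = <v, u_j>^2 / <u_j, u_j>.
Coefficients: <v, e_1> = 2/sqrt(9), <v, e_2> = -56/sqrt(720).
Square and sum: Σ |<v, e_j>|^2 = 24/5.
Compute ||v||^2 = v·v = 8.
Deficit = 8 − 24/5 = 16/5 ≥ 0, confirming Bessel's inequality. (The deficit equals ||v − Σ <v,e_j> e_j||^2, the squared distance from v to span{e_j}.)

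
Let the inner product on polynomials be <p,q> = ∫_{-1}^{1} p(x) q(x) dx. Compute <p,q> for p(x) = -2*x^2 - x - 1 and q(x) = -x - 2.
<p,q> = 22/3

Expand the product: p(x)·q(x) = 2*x^3 + 5*x^2 + 3*x + 2.
∫_{-1}^{1} of each monomial x^k gives [2/(k+1) if k even, 0 if k odd]. Integrating term-by-term (or equivalently evaluating the antiderivative F(x) = x^4/2 + 5*x^3/3 + 3*x^2/2 + 2*x at the endpoints):
  F(1) − F(−1) = 17/3 − (-5/3) = 22/3.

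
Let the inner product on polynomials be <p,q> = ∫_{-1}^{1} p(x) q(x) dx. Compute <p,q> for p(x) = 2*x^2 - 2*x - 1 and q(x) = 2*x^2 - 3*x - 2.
<p,q> = 28/5

Expand the product: p(x)·q(x) = 4*x^4 - 10*x^3 + 7*x + 2.
∫_{-1}^{1} of each monomial x^k gives [2/(k+1) if k even, 0 if k odd]. Integrating term-by-term (or equivalently evaluating the antiderivative F(x) = 4*x^5/5 - 5*x^4/2 + 7*x^2/2 + 2*x at the endpoints):
  F(1) − F(−1) = 19/5 − (-9/5) = 28/5.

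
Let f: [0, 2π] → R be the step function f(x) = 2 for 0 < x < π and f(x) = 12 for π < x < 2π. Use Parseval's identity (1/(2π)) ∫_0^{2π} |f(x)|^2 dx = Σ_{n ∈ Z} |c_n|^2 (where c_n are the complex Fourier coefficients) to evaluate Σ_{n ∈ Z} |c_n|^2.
Σ |c_n|^2 = 74

Parseval equates the L^2 energy of f (normalised by 1/(2π)) with the ℓ^2 sum of its Fourier coefficients: (1/(2π)) ∫_0^{2π} |f|^2 = Σ |c_n|^2.
Compute the left side: (1/(2π)) [∫_0^π 2^2 dx + ∫_π^{2π} 12^2 dx] = (1/(2π)) · (4π + 144π) = (4 + 144)/2 = 74.
So Σ_{n ∈ Z} |c_n|^2 = 74.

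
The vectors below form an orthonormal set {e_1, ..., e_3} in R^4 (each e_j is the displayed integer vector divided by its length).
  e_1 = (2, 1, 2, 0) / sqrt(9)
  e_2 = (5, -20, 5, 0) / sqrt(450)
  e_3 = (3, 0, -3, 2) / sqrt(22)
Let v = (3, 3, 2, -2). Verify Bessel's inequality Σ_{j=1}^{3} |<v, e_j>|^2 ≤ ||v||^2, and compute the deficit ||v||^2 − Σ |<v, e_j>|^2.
Σ |<v, e_j>|^2 = 237/11; ||v||^2 = 26; deficit = 49/11

Write each e_j = u_j / sqrt(<u_j, u_j>) where u_j is the displayed integer vector. Then <v, e_j> = <v, u_j> / sqrt(<u_j, u_j>), so |<v, e_j>|^2 = <v, u_j>^2 / <u_j, u_j>.
Coefficients: <v, e_1> = 13/sqrt(9), <v, e_2> = -35/sqrt(450), <v, e_3> = -1/sqrt(22).
Square and sum: Σ |<v, e_j>|^2 = 237/11.
Compute ||v||^2 = v·v = 26.
Deficit = 26 − 237/11 = 49/11 ≥ 0, confirming Bessel's inequality. (The deficit equals ||v − Σ <v,e_j> e_j||^2, the squared distance from v to span{e_j}.)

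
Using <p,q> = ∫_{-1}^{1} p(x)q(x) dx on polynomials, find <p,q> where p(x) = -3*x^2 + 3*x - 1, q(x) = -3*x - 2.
<p,q> = 2

Expand the product: p(x)·q(x) = 9*x^3 - 3*x^2 - 3*x + 2.
∫_{-1}^{1} of each monomial x^k gives [2/(k+1) if k even, 0 if k odd]. Integrating term-by-term (or equivalently evaluating the antiderivative F(x) = 9*x^4/4 - x^3 - 3*x^2/2 + 2*x at the endpoints):
  F(1) − F(−1) = 7/4 − (-1/4) = 2.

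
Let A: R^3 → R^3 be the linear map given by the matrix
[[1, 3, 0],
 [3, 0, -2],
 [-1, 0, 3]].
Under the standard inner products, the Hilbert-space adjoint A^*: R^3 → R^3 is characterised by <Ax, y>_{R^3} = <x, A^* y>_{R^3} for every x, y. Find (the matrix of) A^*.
A^* = A^T =
[[1, 3, -1],
 [3, 0, 0],
 [0, -2, 3]]

For real matrices with standard dot products, the defining identity <Ax, y> = <x, A^* y> gives (Ax)^T y = x^T (A^*) y, i.e. x^T A^T y = x^T (A^*) y. Since this holds for all x, y, we must have A^* = A^T. Therefore
A^* =
[[1, 3, -1],
 [3, 0, 0],
 [0, -2, 3]].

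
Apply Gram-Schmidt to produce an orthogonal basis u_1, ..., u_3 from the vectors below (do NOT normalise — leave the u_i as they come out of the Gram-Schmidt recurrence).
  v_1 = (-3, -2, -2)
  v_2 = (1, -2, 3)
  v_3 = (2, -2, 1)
Orthogonal basis:
  u_1 = (-3, -2, -2)
  u_2 = (2/17, -44/17, 41/17)
  u_3 = (260/213, -182/213, -208/213)

Apply the Gram-Schmidt recurrence
  u_1 = v_1
  u_i = v_i − Σ_{j<i} ((v_i · u_j) / (u_j · u_j)) · u_j.

Step by step this gives:
  u_1 = (-3, -2, -2)
  u_2 = (2/17, -44/17, 41/17)
  u_3 = (260/213, -182/213, -208/213)

Orthogonality check:
  u_2 · u_1 = 0 (should be 0)
  u_3 · u_1 = 0 (should be 0)
  u_3 · u_2 = 0 (should be 0)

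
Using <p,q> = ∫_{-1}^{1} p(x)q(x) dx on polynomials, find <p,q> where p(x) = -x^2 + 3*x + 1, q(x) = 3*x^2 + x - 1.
<p,q> = 22/15

Expand the product: p(x)·q(x) = -3*x^4 + 8*x^3 + 7*x^2 - 2*x - 1.
∫_{-1}^{1} of each monomial x^k gives [2/(k+1) if k even, 0 if k odd]. Integrating term-by-term (or equivalently evaluating the antiderivative F(x) = -3*x^5/5 + 2*x^4 + 7*x^3/3 - x^2 - x at the endpoints):
  F(1) − F(−1) = 26/15 − (4/15) = 22/15.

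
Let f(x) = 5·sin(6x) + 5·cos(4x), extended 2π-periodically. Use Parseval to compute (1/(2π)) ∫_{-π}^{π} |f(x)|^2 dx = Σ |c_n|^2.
Σ |c_n|^2 = 25

Expand |f|^2 and use orthogonality of {sin(nx), cos(mx)} on [-π, π]:
  ∫_{-π}^{π} sin(nx)^2 dx = π, ∫ cos(mx)^2 dx = π, and cross terms integrate to 0.
So ∫_{-π}^{π} f(x)^2 dx = 5^2 · π + 5^2 · π = (25 + 25)π.
Divide by 2π: (25 + 25)/2 = 25.
By Parseval, this equals Σ |c_n|^2.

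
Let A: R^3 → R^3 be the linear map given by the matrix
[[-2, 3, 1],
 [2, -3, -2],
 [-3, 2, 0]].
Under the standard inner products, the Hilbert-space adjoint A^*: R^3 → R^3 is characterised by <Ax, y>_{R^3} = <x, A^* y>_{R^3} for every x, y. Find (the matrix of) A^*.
A^* = A^T =
[[-2, 2, -3],
 [3, -3, 2],
 [1, -2, 0]]

For real matrices with standard dot products, the defining identity <Ax, y> = <x, A^* y> gives (Ax)^T y = x^T (A^*) y, i.e. x^T A^T y = x^T (A^*) y. Since this holds for all x, y, we must have A^* = A^T. Therefore
A^* =
[[-2, 2, -3],
 [3, -3, 2],
 [1, -2, 0]].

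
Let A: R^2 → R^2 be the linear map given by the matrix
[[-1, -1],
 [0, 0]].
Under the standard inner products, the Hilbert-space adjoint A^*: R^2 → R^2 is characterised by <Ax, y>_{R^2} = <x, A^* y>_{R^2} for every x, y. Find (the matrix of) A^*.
A^* = A^T =
[[-1, 0],
 [-1, 0]]

For real matrices with standard dot products, the defining identity <Ax, y> = <x, A^* y> gives (Ax)^T y = x^T (A^*) y, i.e. x^T A^T y = x^T (A^*) y. Since this holds for all x, y, we must have A^* = A^T. Therefore
A^* =
[[-1, 0],
 [-1, 0]].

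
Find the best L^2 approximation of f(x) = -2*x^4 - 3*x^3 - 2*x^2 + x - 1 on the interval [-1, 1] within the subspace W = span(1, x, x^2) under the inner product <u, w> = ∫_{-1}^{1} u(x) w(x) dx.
g(x) = -26*x^2/7 - 4*x/5 - 29/35

The best approximation g ∈ W is the orthogonal projection of f onto W. Writing g = a_0 + a_1 x + a_2 x^2, the coefficients solve the normal equations G · a = b where
  G_{ij} = <φ_i, φ_j> and b_i = <f, φ_i>, with φ_0 = 1, φ_1 = x, φ_2 = x^2.
G =
  [2, 0, 2/3]
  [0, 2/3, 0]
  [2/3, 0, 2/5],
b = (-62/15, -8/15, -214/105).
Solving gives a_0 = -29/35, a_1 = -4/5, a_2 = -26/7, so
  g(x) = -26*x^2/7 - 4*x/5 - 29/35.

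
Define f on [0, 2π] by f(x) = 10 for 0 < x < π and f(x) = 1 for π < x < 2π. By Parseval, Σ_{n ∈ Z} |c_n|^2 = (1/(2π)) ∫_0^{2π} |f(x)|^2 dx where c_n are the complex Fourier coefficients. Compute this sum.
Σ |c_n|^2 = 101/2

Parseval equates the L^2 energy of f (normalised by 1/(2π)) with the ℓ^2 sum of its Fourier coefficients: (1/(2π)) ∫_0^{2π} |f|^2 = Σ |c_n|^2.
Compute the left side: (1/(2π)) [∫_0^π 10^2 dx + ∫_π^{2π} 1^2 dx] = (1/(2π)) · (100π + 1π) = (100 + 1)/2 = 101/2.
So Σ_{n ∈ Z} |c_n|^2 = 101/2.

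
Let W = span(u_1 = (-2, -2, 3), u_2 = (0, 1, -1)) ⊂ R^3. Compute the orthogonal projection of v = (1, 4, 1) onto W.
proj_W(v) = (-2/9, 14/9, -13/9)

Set up U = [u_1 | ... | u_2] ∈ R^(3×2). The projector onto W = col(U) is P = U (U^T U)^(-1) U^T.
Compute U^T U =
  [17, -5]
  [-5, 2],
and U^T v = (-7, 3).
Solve U^T U · c = U^T v for the coefficients: c = (1/9, 16/9). The projection is proj_W(v) = U c.
Check: (v - proj_W(v)) · u_1 = 0  (should be 0).
Check: (v - proj_W(v)) · u_2 = 0  (should be 0).
Result: proj_W(v) = (-2/9, 14/9, -13/9).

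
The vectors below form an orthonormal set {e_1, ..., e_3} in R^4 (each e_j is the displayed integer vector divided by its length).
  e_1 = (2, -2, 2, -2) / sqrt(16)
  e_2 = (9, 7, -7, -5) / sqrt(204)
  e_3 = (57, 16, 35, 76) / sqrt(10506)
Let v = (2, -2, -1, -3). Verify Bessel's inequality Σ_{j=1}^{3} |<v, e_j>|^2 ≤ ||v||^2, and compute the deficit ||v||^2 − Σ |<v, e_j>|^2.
Σ |<v, e_j>|^2 = 3179/206; ||v||^2 = 18; deficit = 529/206

Write each e_j = u_j / sqrt(<u_j, u_j>) where u_j is the displayed integer vector. Then <v, e_j> = <v, u_j> / sqrt(<u_j, u_j>), so |<v, e_j>|^2 = <v, u_j>^2 / <u_j, u_j>.
Coefficients: <v, e_1> = 12/sqrt(16), <v, e_2> = 26/sqrt(204), <v, e_3> = -181/sqrt(10506).
Square and sum: Σ |<v, e_j>|^2 = 3179/206.
Compute ||v||^2 = v·v = 18.
Deficit = 18 − 3179/206 = 529/206 ≥ 0, confirming Bessel's inequality. (The deficit equals ||v − Σ <v,e_j> e_j||^2, the squared distance from v to span{e_j}.)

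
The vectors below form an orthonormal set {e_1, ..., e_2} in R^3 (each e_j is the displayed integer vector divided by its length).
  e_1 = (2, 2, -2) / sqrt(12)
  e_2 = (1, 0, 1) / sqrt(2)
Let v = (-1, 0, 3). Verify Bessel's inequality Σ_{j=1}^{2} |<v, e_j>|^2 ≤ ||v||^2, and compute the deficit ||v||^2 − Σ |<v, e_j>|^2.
Σ |<v, e_j>|^2 = 22/3; ||v||^2 = 10; deficit = 8/3

Write each e_j = u_j / sqrt(<u_j, u_j>) where u_j is the displayed integer vector. Then <v, e_j> = <v, u_j> / sqrt(<u_j, u_j>), so |<v, e_j>|^2 = <v, u_j>^2 / <u_j, u_j>.
Coefficients: <v, e_1> = -8/sqrt(12), <v, e_2> = 2/sqrt(2).
Square and sum: Σ |<v, e_j>|^2 = 22/3.
Compute ||v||^2 = v·v = 10.
Deficit = 10 − 22/3 = 8/3 ≥ 0, confirming Bessel's inequality. (The deficit equals ||v − Σ <v,e_j> e_j||^2, the squared distance from v to span{e_j}.)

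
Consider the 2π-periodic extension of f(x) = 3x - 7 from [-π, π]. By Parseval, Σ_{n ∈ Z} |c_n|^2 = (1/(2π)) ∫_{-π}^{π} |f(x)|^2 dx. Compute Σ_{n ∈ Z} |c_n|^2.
Σ |c_n|^2 = 3π^2 + 49

Expand and integrate term by term over [-π, π]:
  ∫ (3x)^2 dx = 9·(2π^3/3); ∫ 2·3·(-7)·x dx = 0 (odd integrand); ∫ (-7)^2 dx = 49·2π.
So (1/(2π)) ∫_{-π}^{π} (3x - 7)^2 dx = 9π^2/3 + 49 = 3π^2 + 49.
Parseval ⇒ Σ |c_n|^2 = 3π^2 + 49.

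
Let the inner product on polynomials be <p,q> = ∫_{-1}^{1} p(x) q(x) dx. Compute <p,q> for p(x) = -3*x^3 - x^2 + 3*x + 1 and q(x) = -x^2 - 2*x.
<p,q> = -28/15

Expand the product: p(x)·q(x) = 3*x^5 + 7*x^4 - x^3 - 7*x^2 - 2*x.
∫_{-1}^{1} of each monomial x^k gives [2/(k+1) if k even, 0 if k odd]. Integrating term-by-term (or equivalently evaluating the antiderivative F(x) = x^6/2 + 7*x^5/5 - x^4/4 - 7*x^3/3 - x^2 at the endpoints):
  F(1) − F(−1) = -101/60 − (11/60) = -28/15.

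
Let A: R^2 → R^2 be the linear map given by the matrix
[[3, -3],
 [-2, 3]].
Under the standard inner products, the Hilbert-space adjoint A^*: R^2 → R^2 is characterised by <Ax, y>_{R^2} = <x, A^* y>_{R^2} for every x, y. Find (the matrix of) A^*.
A^* = A^T =
[[3, -2],
 [-3, 3]]

For real matrices with standard dot products, the defining identity <Ax, y> = <x, A^* y> gives (Ax)^T y = x^T (A^*) y, i.e. x^T A^T y = x^T (A^*) y. Since this holds for all x, y, we must have A^* = A^T. Therefore
A^* =
[[3, -2],
 [-3, 3]].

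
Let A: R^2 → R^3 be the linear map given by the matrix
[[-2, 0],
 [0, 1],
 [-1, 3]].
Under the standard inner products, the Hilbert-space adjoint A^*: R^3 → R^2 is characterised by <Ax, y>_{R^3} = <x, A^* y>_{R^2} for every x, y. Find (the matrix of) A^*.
A^* = A^T =
[[-2, 0, -1],
 [0, 1, 3]]

For real matrices with standard dot products, the defining identity <Ax, y> = <x, A^* y> gives (Ax)^T y = x^T (A^*) y, i.e. x^T A^T y = x^T (A^*) y. Since this holds for all x, y, we must have A^* = A^T. Therefore
A^* =
[[-2, 0, -1],
 [0, 1, 3]].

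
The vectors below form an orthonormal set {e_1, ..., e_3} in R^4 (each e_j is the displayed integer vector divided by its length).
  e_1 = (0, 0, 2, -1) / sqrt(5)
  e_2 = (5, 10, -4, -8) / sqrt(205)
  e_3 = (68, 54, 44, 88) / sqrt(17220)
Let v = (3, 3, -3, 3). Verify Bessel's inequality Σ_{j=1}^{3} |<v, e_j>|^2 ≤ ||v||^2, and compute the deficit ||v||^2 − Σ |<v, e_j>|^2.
Σ |<v, e_j>|^2 = 1257/35; ||v||^2 = 36; deficit = 3/35

Write each e_j = u_j / sqrt(<u_j, u_j>) where u_j is the displayed integer vector. Then <v, e_j> = <v, u_j> / sqrt(<u_j, u_j>), so |<v, e_j>|^2 = <v, u_j>^2 / <u_j, u_j>.
Coefficients: <v, e_1> = -9/sqrt(5), <v, e_2> = 33/sqrt(205), <v, e_3> = 498/sqrt(17220).
Square and sum: Σ |<v, e_j>|^2 = 1257/35.
Compute ||v||^2 = v·v = 36.
Deficit = 36 − 1257/35 = 3/35 ≥ 0, confirming Bessel's inequality. (The deficit equals ||v − Σ <v,e_j> e_j||^2, the squared distance from v to span{e_j}.)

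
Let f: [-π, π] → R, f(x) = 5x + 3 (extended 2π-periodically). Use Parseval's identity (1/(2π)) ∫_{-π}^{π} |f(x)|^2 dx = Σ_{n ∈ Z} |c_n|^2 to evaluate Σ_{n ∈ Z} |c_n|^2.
Σ |c_n|^2 = 25π^2/3 + 9

Expand and integrate term by term over [-π, π]:
  ∫ (5x)^2 dx = 25·(2π^3/3); ∫ 2·5·(3)·x dx = 0 (odd integrand); ∫ 3^2 dx = 9·2π.
So (1/(2π)) ∫_{-π}^{π} (5x + 3)^2 dx = 25π^2/3 + 9 = 25π^2/3 + 9.
Parseval ⇒ Σ |c_n|^2 = 25π^2/3 + 9.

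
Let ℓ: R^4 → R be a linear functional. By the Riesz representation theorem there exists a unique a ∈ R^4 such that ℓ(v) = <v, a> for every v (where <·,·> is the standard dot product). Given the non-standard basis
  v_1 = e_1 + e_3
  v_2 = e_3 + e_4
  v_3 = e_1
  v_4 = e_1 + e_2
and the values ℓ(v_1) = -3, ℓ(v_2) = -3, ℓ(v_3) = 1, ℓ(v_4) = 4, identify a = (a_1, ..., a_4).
a = (1, 3, -4, 1)

Write a = (a_1, ..., a_4) in the standard basis. For each basis vector v_i, ℓ(v_i) = <v_i, a> is a linear equation in the a_j's. Collect the n equations into a matrix system V a = ℓ, where row i of V is v_i (expressed in the standard basis). Since V is invertible (lower-triangular with 1s on the diagonal, up to permutation), solve by back-substitution:
  V =
[[1, 0, 1, 0],
 [0, 0, 1, 1],
 [1, 0, 0, 0],
 [1, 1, 0, 0]]
  V a = (-3, -3, 1, 4)
Solving gives a = (1, 3, -4, 1).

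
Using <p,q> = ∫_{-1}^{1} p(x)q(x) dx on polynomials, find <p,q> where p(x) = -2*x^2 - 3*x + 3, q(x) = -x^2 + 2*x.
<p,q> = -26/5

Expand the product: p(x)·q(x) = 2*x^4 - x^3 - 9*x^2 + 6*x.
∫_{-1}^{1} of each monomial x^k gives [2/(k+1) if k even, 0 if k odd]. Integrating term-by-term (or equivalently evaluating the antiderivative F(x) = 2*x^5/5 - x^4/4 - 3*x^3 + 3*x^2 at the endpoints):
  F(1) − F(−1) = 3/20 − (107/20) = -26/5.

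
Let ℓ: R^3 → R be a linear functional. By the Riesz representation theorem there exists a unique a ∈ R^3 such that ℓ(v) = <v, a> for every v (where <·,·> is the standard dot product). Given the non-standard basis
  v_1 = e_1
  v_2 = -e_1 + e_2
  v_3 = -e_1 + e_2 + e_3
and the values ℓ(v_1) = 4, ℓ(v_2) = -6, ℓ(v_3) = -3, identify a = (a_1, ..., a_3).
a = (4, -2, 3)

Write a = (a_1, ..., a_3) in the standard basis. For each basis vector v_i, ℓ(v_i) = <v_i, a> is a linear equation in the a_j's. Collect the n equations into a matrix system V a = ℓ, where row i of V is v_i (expressed in the standard basis). Since V is invertible (lower-triangular with 1s on the diagonal, up to permutation), solve by back-substitution:
  V =
[[1, 0, 0],
 [-1, 1, 0],
 [-1, 1, 1]]
  V a = (4, -6, -3)
Solving gives a = (4, -2, 3).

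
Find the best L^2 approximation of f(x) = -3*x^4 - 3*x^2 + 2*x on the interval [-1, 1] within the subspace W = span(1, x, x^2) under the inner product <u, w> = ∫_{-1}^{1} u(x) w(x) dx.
g(x) = -39*x^2/7 + 2*x + 9/35

The best approximation g ∈ W is the orthogonal projection of f onto W. Writing g = a_0 + a_1 x + a_2 x^2, the coefficients solve the normal equations G · a = b where
  G_{ij} = <φ_i, φ_j> and b_i = <f, φ_i>, with φ_0 = 1, φ_1 = x, φ_2 = x^2.
G =
  [2, 0, 2/3]
  [0, 2/3, 0]
  [2/3, 0, 2/5],
b = (-16/5, 4/3, -72/35).
Solving gives a_0 = 9/35, a_1 = 2, a_2 = -39/7, so
  g(x) = -39*x^2/7 + 2*x + 9/35.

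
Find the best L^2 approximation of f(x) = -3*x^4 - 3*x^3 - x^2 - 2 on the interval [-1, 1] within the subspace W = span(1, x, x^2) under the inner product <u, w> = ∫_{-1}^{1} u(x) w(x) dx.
g(x) = -25*x^2/7 - 9*x/5 - 61/35

The best approximation g ∈ W is the orthogonal projection of f onto W. Writing g = a_0 + a_1 x + a_2 x^2, the coefficients solve the normal equations G · a = b where
  G_{ij} = <φ_i, φ_j> and b_i = <f, φ_i>, with φ_0 = 1, φ_1 = x, φ_2 = x^2.
G =
  [2, 0, 2/3]
  [0, 2/3, 0]
  [2/3, 0, 2/5],
b = (-88/15, -6/5, -272/105).
Solving gives a_0 = -61/35, a_1 = -9/5, a_2 = -25/7, so
  g(x) = -25*x^2/7 - 9*x/5 - 61/35.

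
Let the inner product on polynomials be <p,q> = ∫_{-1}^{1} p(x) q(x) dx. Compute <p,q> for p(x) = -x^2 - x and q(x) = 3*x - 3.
<p,q> = 0

Expand the product: p(x)·q(x) = -3*x^3 + 3*x.
∫_{-1}^{1} of each monomial x^k gives [2/(k+1) if k even, 0 if k odd]. Integrating term-by-term (or equivalently evaluating the antiderivative F(x) = -3*x^4/4 + 3*x^2/2 at the endpoints):
  F(1) − F(−1) = 3/4 − (3/4) = 0.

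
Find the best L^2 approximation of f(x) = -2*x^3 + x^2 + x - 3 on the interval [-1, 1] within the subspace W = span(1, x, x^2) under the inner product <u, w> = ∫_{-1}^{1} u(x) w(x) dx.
g(x) = x^2 - x/5 - 3

The best approximation g ∈ W is the orthogonal projection of f onto W. Writing g = a_0 + a_1 x + a_2 x^2, the coefficients solve the normal equations G · a = b where
  G_{ij} = <φ_i, φ_j> and b_i = <f, φ_i>, with φ_0 = 1, φ_1 = x, φ_2 = x^2.
G =
  [2, 0, 2/3]
  [0, 2/3, 0]
  [2/3, 0, 2/5],
b = (-16/3, -2/15, -8/5).
Solving gives a_0 = -3, a_1 = -1/5, a_2 = 1, so
  g(x) = x^2 - x/5 - 3.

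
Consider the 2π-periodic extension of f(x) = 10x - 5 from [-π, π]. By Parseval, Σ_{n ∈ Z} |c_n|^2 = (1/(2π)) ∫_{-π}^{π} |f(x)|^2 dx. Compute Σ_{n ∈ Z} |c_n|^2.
Σ |c_n|^2 = 100π^2/3 + 25

Expand and integrate term by term over [-π, π]:
  ∫ (10x)^2 dx = 100·(2π^3/3); ∫ 2·10·(-5)·x dx = 0 (odd integrand); ∫ (-5)^2 dx = 25·2π.
So (1/(2π)) ∫_{-π}^{π} (10x - 5)^2 dx = 100π^2/3 + 25 = 100π^2/3 + 25.
Parseval ⇒ Σ |c_n|^2 = 100π^2/3 + 25.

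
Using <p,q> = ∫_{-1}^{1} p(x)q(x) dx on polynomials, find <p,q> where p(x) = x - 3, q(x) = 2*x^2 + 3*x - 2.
<p,q> = 10

Expand the product: p(x)·q(x) = 2*x^3 - 3*x^2 - 11*x + 6.
∫_{-1}^{1} of each monomial x^k gives [2/(k+1) if k even, 0 if k odd]. Integrating term-by-term (or equivalently evaluating the antiderivative F(x) = x^4/2 - x^3 - 11*x^2/2 + 6*x at the endpoints):
  F(1) − F(−1) = 0 − (-10) = 10.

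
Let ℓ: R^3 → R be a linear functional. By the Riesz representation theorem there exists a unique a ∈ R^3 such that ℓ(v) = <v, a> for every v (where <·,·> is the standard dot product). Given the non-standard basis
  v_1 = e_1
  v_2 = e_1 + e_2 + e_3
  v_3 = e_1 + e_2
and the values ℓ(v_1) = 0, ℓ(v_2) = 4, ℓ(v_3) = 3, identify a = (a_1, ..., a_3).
a = (0, 3, 1)

Write a = (a_1, ..., a_3) in the standard basis. For each basis vector v_i, ℓ(v_i) = <v_i, a> is a linear equation in the a_j's. Collect the n equations into a matrix system V a = ℓ, where row i of V is v_i (expressed in the standard basis). Since V is invertible (lower-triangular with 1s on the diagonal, up to permutation), solve by back-substitution:
  V =
[[1, 0, 0],
 [1, 1, 1],
 [1, 1, 0]]
  V a = (0, 4, 3)
Solving gives a = (0, 3, 1).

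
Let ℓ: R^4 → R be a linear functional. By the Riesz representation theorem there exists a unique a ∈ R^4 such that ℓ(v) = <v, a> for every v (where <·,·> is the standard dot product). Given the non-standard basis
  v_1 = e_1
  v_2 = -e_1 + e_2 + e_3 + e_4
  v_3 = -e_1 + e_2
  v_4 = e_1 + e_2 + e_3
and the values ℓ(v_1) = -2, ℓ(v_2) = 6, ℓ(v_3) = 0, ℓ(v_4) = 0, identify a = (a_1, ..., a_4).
a = (-2, -2, 4, 2)

Write a = (a_1, ..., a_4) in the standard basis. For each basis vector v_i, ℓ(v_i) = <v_i, a> is a linear equation in the a_j's. Collect the n equations into a matrix system V a = ℓ, where row i of V is v_i (expressed in the standard basis). Since V is invertible (lower-triangular with 1s on the diagonal, up to permutation), solve by back-substitution:
  V =
[[1, 0, 0, 0],
 [-1, 1, 1, 1],
 [-1, 1, 0, 0],
 [1, 1, 1, 0]]
  V a = (-2, 6, 0, 0)
Solving gives a = (-2, -2, 4, 2).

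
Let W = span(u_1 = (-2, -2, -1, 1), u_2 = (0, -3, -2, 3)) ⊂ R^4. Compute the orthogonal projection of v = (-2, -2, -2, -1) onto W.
proj_W(v) = (-22/9, -155/99, -7/11, 34/99)

Set up U = [u_1 | ... | u_2] ∈ R^(4×2). The projector onto W = col(U) is P = U (U^T U)^(-1) U^T.
Compute U^T U =
  [10, 11]
  [11, 22],
and U^T v = (9, 7).
Solve U^T U · c = U^T v for the coefficients: c = (11/9, -29/99). The projection is proj_W(v) = U c.
Check: (v - proj_W(v)) · u_1 = 0  (should be 0).
Check: (v - proj_W(v)) · u_2 = 0  (should be 0).
Result: proj_W(v) = (-22/9, -155/99, -7/11, 34/99).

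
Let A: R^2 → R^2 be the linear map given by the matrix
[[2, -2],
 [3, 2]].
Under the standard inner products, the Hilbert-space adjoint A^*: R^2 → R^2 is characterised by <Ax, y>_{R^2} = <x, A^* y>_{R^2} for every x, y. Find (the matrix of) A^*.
A^* = A^T =
[[2, 3],
 [-2, 2]]

For real matrices with standard dot products, the defining identity <Ax, y> = <x, A^* y> gives (Ax)^T y = x^T (A^*) y, i.e. x^T A^T y = x^T (A^*) y. Since this holds for all x, y, we must have A^* = A^T. Therefore
A^* =
[[2, 3],
 [-2, 2]].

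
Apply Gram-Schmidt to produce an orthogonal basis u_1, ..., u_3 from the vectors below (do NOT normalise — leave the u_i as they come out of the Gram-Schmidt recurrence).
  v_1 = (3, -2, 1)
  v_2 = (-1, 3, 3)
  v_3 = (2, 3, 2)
Orthogonal basis:
  u_1 = (3, -2, 1)
  u_2 = (2/7, 15/7, 24/7)
  u_3 = (153/115, 34/23, -119/115)

Apply the Gram-Schmidt recurrence
  u_1 = v_1
  u_i = v_i − Σ_{j<i} ((v_i · u_j) / (u_j · u_j)) · u_j.

Step by step this gives:
  u_1 = (3, -2, 1)
  u_2 = (2/7, 15/7, 24/7)
  u_3 = (153/115, 34/23, -119/115)

Orthogonality check:
  u_2 · u_1 = 0 (should be 0)
  u_3 · u_1 = 0 (should be 0)
  u_3 · u_2 = 0 (should be 0)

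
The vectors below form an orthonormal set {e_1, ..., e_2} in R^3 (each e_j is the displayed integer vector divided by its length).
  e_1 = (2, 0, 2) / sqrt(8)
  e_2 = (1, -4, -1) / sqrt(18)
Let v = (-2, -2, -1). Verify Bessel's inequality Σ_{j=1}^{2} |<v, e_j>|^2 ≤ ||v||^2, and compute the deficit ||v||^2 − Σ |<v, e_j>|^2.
Σ |<v, e_j>|^2 = 65/9; ||v||^2 = 9; deficit = 16/9

Write each e_j = u_j / sqrt(<u_j, u_j>) where u_j is the displayed integer vector. Then <v, e_j> = <v, u_j> / sqrt(<u_j, u_j>), so |<v, e_j>|^2 = <v, u_j>^2 / <u_j, u_j>.
Coefficients: <v, e_1> = -6/sqrt(8), <v, e_2> = 7/sqrt(18).
Square and sum: Σ |<v, e_j>|^2 = 65/9.
Compute ||v||^2 = v·v = 9.
Deficit = 9 − 65/9 = 16/9 ≥ 0, confirming Bessel's inequality. (The deficit equals ||v − Σ <v,e_j> e_j||^2, the squared distance from v to span{e_j}.)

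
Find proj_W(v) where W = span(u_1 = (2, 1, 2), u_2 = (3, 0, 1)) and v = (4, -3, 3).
proj_W(v) = (121/26, -5/13, 27/26)

Set up U = [u_1 | ... | u_2] ∈ R^(3×2). The projector onto W = col(U) is P = U (U^T U)^(-1) U^T.
Compute U^T U =
  [9, 8]
  [8, 10],
and U^T v = (11, 15).
Solve U^T U · c = U^T v for the coefficients: c = (-5/13, 47/26). The projection is proj_W(v) = U c.
Check: (v - proj_W(v)) · u_1 = 0  (should be 0).
Check: (v - proj_W(v)) · u_2 = 0  (should be 0).
Result: proj_W(v) = (121/26, -5/13, 27/26).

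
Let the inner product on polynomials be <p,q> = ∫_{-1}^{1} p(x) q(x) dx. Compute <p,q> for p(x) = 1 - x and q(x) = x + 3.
<p,q> = 16/3

Expand the product: p(x)·q(x) = -x^2 - 2*x + 3.
∫_{-1}^{1} of each monomial x^k gives [2/(k+1) if k even, 0 if k odd]. Integrating term-by-term (or equivalently evaluating the antiderivative F(x) = -x^3/3 - x^2 + 3*x at the endpoints):
  F(1) − F(−1) = 5/3 − (-11/3) = 16/3.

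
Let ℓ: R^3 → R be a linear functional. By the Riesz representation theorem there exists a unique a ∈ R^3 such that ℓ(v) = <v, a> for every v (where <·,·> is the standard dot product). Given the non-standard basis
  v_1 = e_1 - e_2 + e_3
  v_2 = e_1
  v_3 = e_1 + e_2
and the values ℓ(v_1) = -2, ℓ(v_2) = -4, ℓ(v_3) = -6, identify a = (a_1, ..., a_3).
a = (-4, -2, 0)

Write a = (a_1, ..., a_3) in the standard basis. For each basis vector v_i, ℓ(v_i) = <v_i, a> is a linear equation in the a_j's. Collect the n equations into a matrix system V a = ℓ, where row i of V is v_i (expressed in the standard basis). Since V is invertible (lower-triangular with 1s on the diagonal, up to permutation), solve by back-substitution:
  V =
[[1, -1, 1],
 [1, 0, 0],
 [1, 1, 0]]
  V a = (-2, -4, -6)
Solving gives a = (-4, -2, 0).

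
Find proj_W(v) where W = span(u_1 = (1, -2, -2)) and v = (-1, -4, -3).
proj_W(v) = (13/9, -26/9, -26/9)

Set up U = [u_1 | ... | u_1] ∈ R^(3×1). The projector onto W = col(U) is P = U (U^T U)^(-1) U^T.
Compute U^T U =
  [9],
and U^T v = (13).
Solve U^T U · c = U^T v for the coefficients: c = (13/9). The projection is proj_W(v) = U c.
Check: (v - proj_W(v)) · u_1 = 0  (should be 0).
Result: proj_W(v) = (13/9, -26/9, -26/9).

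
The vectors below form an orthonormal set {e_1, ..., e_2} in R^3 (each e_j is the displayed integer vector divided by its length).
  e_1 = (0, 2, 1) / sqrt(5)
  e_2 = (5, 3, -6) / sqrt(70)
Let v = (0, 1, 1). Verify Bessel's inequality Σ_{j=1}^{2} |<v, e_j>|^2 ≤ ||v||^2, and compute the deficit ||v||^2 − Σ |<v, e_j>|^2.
Σ |<v, e_j>|^2 = 27/14; ||v||^2 = 2; deficit = 1/14

Write each e_j = u_j / sqrt(<u_j, u_j>) where u_j is the displayed integer vector. Then <v, e_j> = <v, u_j> / sqrt(<u_j, u_j>), so |<v, e_j>|^2 = <v, u_j>^2 / <u_j, u_j>.
Coefficients: <v, e_1> = 3/sqrt(5), <v, e_2> = -3/sqrt(70).
Square and sum: Σ |<v, e_j>|^2 = 27/14.
Compute ||v||^2 = v·v = 2.
Deficit = 2 − 27/14 = 1/14 ≥ 0, confirming Bessel's inequality. (The deficit equals ||v − Σ <v,e_j> e_j||^2, the squared distance from v to span{e_j}.)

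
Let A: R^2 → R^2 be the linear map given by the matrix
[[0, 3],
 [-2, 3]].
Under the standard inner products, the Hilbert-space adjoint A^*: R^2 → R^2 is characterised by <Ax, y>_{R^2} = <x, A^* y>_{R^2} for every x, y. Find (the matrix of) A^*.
A^* = A^T =
[[0, -2],
 [3, 3]]

For real matrices with standard dot products, the defining identity <Ax, y> = <x, A^* y> gives (Ax)^T y = x^T (A^*) y, i.e. x^T A^T y = x^T (A^*) y. Since this holds for all x, y, we must have A^* = A^T. Therefore
A^* =
[[0, -2],
 [3, 3]].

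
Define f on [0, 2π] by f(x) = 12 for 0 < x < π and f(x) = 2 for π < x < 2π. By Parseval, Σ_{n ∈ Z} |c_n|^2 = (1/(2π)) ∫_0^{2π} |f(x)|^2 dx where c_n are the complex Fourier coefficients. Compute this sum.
Σ |c_n|^2 = 74

Parseval equates the L^2 energy of f (normalised by 1/(2π)) with the ℓ^2 sum of its Fourier coefficients: (1/(2π)) ∫_0^{2π} |f|^2 = Σ |c_n|^2.
Compute the left side: (1/(2π)) [∫_0^π 12^2 dx + ∫_π^{2π} 2^2 dx] = (1/(2π)) · (144π + 4π) = (144 + 4)/2 = 74.
So Σ_{n ∈ Z} |c_n|^2 = 74.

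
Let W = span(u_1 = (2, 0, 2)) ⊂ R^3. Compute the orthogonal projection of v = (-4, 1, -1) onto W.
proj_W(v) = (-5/2, 0, -5/2)

Set up U = [u_1 | ... | u_1] ∈ R^(3×1). The projector onto W = col(U) is P = U (U^T U)^(-1) U^T.
Compute U^T U =
  [8],
and U^T v = (-10).
Solve U^T U · c = U^T v for the coefficients: c = (-5/4). The projection is proj_W(v) = U c.
Check: (v - proj_W(v)) · u_1 = 0  (should be 0).
Result: proj_W(v) = (-5/2, 0, -5/2).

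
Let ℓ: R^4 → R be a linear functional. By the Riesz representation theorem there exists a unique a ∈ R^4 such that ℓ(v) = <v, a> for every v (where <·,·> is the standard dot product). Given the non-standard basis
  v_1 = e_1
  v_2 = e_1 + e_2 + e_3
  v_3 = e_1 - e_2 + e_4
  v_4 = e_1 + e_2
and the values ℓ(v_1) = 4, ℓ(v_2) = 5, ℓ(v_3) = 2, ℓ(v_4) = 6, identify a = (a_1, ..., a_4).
a = (4, 2, -1, 0)

Write a = (a_1, ..., a_4) in the standard basis. For each basis vector v_i, ℓ(v_i) = <v_i, a> is a linear equation in the a_j's. Collect the n equations into a matrix system V a = ℓ, where row i of V is v_i (expressed in the standard basis). Since V is invertible (lower-triangular with 1s on the diagonal, up to permutation), solve by back-substitution:
  V =
[[1, 0, 0, 0],
 [1, 1, 1, 0],
 [1, -1, 0, 1],
 [1, 1, 0, 0]]
  V a = (4, 5, 2, 6)
Solving gives a = (4, 2, -1, 0).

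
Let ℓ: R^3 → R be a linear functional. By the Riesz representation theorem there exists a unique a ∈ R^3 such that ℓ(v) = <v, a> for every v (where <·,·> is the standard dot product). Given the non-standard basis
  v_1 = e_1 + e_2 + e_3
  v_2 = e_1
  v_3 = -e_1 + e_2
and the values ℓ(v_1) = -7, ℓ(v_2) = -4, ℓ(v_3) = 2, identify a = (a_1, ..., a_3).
a = (-4, -2, -1)

Write a = (a_1, ..., a_3) in the standard basis. For each basis vector v_i, ℓ(v_i) = <v_i, a> is a linear equation in the a_j's. Collect the n equations into a matrix system V a = ℓ, where row i of V is v_i (expressed in the standard basis). Since V is invertible (lower-triangular with 1s on the diagonal, up to permutation), solve by back-substitution:
  V =
[[1, 1, 1],
 [1, 0, 0],
 [-1, 1, 0]]
  V a = (-7, -4, 2)
Solving gives a = (-4, -2, -1).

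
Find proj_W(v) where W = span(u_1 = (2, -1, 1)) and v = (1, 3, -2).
proj_W(v) = (-1, 1/2, -1/2)

Set up U = [u_1 | ... | u_1] ∈ R^(3×1). The projector onto W = col(U) is P = U (U^T U)^(-1) U^T.
Compute U^T U =
  [6],
and U^T v = (-3).
Solve U^T U · c = U^T v for the coefficients: c = (-1/2). The projection is proj_W(v) = U c.
Check: (v - proj_W(v)) · u_1 = 0  (should be 0).
Result: proj_W(v) = (-1, 1/2, -1/2).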